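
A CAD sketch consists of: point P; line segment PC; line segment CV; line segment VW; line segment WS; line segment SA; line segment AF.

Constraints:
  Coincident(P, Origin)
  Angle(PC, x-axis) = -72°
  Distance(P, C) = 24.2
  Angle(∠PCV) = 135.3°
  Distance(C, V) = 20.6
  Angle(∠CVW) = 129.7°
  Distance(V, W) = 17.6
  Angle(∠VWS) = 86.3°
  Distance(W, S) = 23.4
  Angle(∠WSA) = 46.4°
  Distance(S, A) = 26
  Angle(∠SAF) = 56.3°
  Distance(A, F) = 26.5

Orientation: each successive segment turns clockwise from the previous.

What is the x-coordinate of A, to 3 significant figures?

-1.23

∠VWS = 86.3° gives WS at 99.3° from the x-axis; with |WS| = 23.4, S = (-22.7, -22.3). ∠WSA = 46.4° gives SA at -34.3° from the x-axis; with |SA| = 26.0, A = (-1.23, -36.9). So A.x = -1.23.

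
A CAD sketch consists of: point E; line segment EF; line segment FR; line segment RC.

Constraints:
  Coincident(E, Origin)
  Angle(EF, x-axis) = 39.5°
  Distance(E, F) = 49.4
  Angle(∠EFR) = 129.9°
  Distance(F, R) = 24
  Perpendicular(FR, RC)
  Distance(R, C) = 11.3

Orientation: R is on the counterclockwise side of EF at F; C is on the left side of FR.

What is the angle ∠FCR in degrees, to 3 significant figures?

64.8°

∠EFR = 129.9°, so FR runs at 39.5° + (180° − 129.9°) = 89.6° from the x-axis; with |FR| = 24.0, R = F + 24.0·(cos 89.6°, sin 89.6°) = (38.3, 55.4). FR is perpendicular to RC; with |RC| = 11.3 on the left of FR, C = R + 11.3·(-1.00, 0.00698) = (27.0, 55.5). Then cos ∠FCR = CF·CR / (|CF||CR|), giving 64.8°.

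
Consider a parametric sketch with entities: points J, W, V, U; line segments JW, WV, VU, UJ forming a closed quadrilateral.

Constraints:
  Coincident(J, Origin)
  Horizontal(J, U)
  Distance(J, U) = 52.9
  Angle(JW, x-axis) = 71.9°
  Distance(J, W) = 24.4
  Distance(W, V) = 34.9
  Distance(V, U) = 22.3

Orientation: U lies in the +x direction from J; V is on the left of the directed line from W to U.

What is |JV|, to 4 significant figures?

46.63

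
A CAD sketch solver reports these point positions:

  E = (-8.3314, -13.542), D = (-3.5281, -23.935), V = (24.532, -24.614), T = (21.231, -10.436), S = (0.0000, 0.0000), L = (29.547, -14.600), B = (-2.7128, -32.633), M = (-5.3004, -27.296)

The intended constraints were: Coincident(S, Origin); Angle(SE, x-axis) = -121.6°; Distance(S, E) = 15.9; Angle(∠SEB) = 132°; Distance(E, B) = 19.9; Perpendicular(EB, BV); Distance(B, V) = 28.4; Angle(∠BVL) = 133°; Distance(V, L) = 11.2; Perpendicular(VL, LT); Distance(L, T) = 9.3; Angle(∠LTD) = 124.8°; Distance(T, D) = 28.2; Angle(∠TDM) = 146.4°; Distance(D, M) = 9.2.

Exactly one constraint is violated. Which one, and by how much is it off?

Distance(D, M) = 9.2 — off by 5.40.

S = (0.00, 0.00) ✓; SE at -121.6° ✓; |SE| = 15.90 ✓; ∠SEB = 132.0° ✓; |EB| = 19.90 ✓; ∠(EB, BV) = 90.00° ✓; |BV| = 28.40 ✓; ∠BVL = 133.0° ✓; |VL| = 11.20 ✓; ∠(VL, LT) = 90.00° ✓; |LT| = 9.300 ✓; ∠LTD = 124.8° ✓; |TD| = 28.20 ✓; ∠TDM = 146.4° ✓; |DM| = 3.800 ✗.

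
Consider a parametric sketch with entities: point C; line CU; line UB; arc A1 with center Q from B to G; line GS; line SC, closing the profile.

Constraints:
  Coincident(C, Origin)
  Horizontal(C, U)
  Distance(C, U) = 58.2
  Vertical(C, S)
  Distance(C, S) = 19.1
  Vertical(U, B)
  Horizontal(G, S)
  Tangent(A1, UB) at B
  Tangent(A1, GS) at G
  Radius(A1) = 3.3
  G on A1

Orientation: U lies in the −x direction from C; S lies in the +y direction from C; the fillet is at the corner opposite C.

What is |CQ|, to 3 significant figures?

57.1

C is at the origin; C and U share the same y with |CU| = 58.2 and U on the −x side, so U = (-58.2, 0.00). CS is vertical with |CS| = 19.1 and S on the +y side, so S = (0.00, 19.1). The virtual corner opposite C is at (-58.2, 19.1). A1 meets UB tangentially, so QB is at right angles to UB and the tangent condition forces QG to be normal to GS, with radius 3.3, so the center Q sits 3.3 in from both sides at Q = (-54.9, 15.8). Then |CQ| = |Q − C| = 57.1.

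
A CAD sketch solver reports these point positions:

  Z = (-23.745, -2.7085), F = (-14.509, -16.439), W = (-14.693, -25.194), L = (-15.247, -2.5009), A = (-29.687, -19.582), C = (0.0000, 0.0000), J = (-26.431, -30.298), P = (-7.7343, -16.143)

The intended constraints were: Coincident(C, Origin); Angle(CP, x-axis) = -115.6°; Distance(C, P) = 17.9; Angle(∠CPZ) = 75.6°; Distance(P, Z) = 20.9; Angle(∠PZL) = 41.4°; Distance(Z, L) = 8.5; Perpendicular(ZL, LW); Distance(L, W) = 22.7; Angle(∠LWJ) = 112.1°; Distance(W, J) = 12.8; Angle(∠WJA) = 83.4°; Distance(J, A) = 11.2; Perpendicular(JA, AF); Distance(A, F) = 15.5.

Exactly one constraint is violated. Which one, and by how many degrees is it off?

Perpendicular(JA, AF) — off by 5.20°.

C = (0.00, 0.00) ✓; CP at -115.6° ✓; |CP| = 17.90 ✓; ∠CPZ = 75.60° ✓; |PZ| = 20.90 ✓; ∠PZL = 41.40° ✓; |ZL| = 8.501 ✓; ∠(ZL, LW) = 90.00° ✓; |LW| = 22.70 ✓; ∠LWJ = 112.1° ✓; |WJ| = 12.80 ✓; ∠WJA = 83.40° ✓; |JA| = 11.20 ✓; ∠(JA, AF) = 95.20° ✗; |AF| = 15.50 ✓.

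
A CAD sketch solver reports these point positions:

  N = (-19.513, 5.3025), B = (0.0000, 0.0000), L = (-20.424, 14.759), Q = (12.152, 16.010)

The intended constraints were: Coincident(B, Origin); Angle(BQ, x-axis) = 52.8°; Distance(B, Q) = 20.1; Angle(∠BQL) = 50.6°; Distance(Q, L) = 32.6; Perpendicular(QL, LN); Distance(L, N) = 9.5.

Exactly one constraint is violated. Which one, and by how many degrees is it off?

Perpendicular(QL, LN) — off by 3.30°.

B = (0.00, 0.00) ✓; BQ at 52.80° ✓; |BQ| = 20.10 ✓; ∠BQL = 50.60° ✓; |QL| = 32.60 ✓; ∠(QL, LN) = 93.30° ✗; |LN| = 9.500 ✓.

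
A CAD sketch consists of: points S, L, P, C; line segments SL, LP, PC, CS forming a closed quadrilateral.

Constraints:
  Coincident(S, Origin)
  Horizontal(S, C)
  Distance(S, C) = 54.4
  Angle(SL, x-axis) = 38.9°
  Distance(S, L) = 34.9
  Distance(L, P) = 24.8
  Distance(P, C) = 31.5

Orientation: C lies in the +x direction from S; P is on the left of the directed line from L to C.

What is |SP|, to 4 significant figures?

59.07

Checks: |LP| = 24.80 ✓; |PC| = 31.50 ✓.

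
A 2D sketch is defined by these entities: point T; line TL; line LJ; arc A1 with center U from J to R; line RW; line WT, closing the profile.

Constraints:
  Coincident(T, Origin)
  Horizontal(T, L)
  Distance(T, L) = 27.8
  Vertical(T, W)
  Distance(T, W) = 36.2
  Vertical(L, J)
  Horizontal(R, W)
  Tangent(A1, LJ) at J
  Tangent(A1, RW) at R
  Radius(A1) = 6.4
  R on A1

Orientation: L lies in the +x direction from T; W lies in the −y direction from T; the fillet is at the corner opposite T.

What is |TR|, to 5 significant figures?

42.052

The virtual corner opposite T is at (27.800, -36.200). A1 meets LJ tangentially, so UJ is at right angles to LJ and the tangent condition forces UR to be normal to RW, with radius 6.4, so the center U sits 6.4 in from both sides at U = (21.400, -29.800). That places the tangent points at J = (27.800, -29.800) on LJ and R = (21.400, -36.200) on RW. Then |TR| = |R − T| = 42.052.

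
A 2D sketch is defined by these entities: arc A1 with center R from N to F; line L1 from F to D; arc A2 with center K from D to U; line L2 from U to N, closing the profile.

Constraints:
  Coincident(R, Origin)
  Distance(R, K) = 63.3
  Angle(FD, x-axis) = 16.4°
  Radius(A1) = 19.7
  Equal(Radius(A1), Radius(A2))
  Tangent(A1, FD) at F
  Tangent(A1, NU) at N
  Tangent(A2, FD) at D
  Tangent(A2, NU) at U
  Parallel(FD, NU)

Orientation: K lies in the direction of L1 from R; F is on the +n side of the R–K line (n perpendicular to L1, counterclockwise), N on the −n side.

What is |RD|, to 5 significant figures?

66.295

The slot axis is L1's direction at 16.4°, so u = (cos 16.4°, sin 16.4°) = (0.95931, 0.28234) and n = (−sin 16.4°, cos 16.4°) = (-0.28234, 0.95931). R is at the origin and K lies 63.3 along u from R, so K = 63.3·u = (60.725, 17.872). Tangency of A1 to both parallel lines with radius 19.7 puts F and N at R ± 19.7·n: F = (-5.5621, 18.898), N = (5.5621, -18.898). Equal radii place D and U the same way about K: D = K + 19.7·n = (55.162, 36.771), U = K − 19.7·n = (66.287, -1.0263). Then |RD| = |D − R| = 66.295.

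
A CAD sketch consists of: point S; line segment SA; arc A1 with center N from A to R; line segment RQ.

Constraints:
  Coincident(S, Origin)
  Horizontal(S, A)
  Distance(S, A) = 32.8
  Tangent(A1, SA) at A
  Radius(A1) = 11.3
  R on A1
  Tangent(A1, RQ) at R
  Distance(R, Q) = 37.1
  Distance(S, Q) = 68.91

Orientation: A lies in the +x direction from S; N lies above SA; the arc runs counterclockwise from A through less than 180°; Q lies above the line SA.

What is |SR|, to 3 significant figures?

44.6

Checks: |NA| = 11.30 ✓; |NR| = 11.30 ✓; ∠(NR, RQ) = 90.00° ✓; |RQ| = 37.10 ✓; |SQ| = 68.91 ✓.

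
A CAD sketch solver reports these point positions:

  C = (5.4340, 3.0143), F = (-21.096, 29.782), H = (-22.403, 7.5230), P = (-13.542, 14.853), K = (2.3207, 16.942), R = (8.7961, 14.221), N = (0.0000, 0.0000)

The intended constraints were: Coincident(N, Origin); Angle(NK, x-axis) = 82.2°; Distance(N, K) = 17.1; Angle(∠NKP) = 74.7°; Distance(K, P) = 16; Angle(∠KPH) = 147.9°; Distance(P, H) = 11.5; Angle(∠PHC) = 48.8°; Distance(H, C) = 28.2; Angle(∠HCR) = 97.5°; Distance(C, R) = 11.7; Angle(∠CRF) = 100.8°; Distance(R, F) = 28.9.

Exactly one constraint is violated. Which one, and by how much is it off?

Distance(R, F) = 28.9 — off by 4.80.

N = (0.00, 0.00) ✓; NK at 82.20° ✓; |NK| = 17.10 ✓; ∠NKP = 74.70° ✓; |KP| = 16.00 ✓; ∠KPH = 147.9° ✓; |PH| = 11.50 ✓; ∠PHC = 48.80° ✓; |HC| = 28.20 ✓; ∠HCR = 97.50° ✓; |CR| = 11.70 ✓; ∠CRF = 100.8° ✓; |RF| = 33.70 ✗.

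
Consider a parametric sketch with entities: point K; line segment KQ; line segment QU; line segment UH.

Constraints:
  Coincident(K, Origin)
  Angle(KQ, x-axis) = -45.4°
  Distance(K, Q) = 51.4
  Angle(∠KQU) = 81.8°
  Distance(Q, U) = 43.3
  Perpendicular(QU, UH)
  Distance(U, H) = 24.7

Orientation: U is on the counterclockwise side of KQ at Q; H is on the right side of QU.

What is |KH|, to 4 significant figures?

83.70

K is at the origin; KQ runs at -45.4° with length 51.4, so Q = 51.4·(cos -45.4°, sin -45.4°) = (36.09, -36.60). ∠KQU = 81.8°, so QU runs at -45.4° + (180° − 81.8°) = 52.80° from the x-axis; with |QU| = 43.3, U = Q + 43.3·(cos 52.80°, sin 52.80°) = (62.27, -2.108). QU is perpendicular to UH; with |UH| = 24.7 on the right of QU, H = U + 24.7·(0.7965, -0.6046) = (81.94, -17.04). Then |KH| = |H − K| = 83.70.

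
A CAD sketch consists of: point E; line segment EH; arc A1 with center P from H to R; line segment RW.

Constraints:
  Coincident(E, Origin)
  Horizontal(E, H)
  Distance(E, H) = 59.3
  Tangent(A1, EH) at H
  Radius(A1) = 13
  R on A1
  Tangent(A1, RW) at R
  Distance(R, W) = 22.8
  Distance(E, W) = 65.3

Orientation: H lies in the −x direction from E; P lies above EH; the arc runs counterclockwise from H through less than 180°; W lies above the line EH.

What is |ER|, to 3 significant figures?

49.6

E is at the origin; E and H share the same y with |EH| = 59.3 and H on the −x side, so H = (-59.3, 0.00). Tangency of A1 to EH means the radius PH is perpendicular to EH, so P = H + (0, 13) = (-59.3, 13.0). Since PR ⟂ RW (tangency), |PW| = √(13.0² + 22.8²) = 26.2 regardless of where R sits on A1. So W lies on both circle(E, 65.3) and circle(P, 26.2); the above-EH intersection is W = (-52.8, 38.4). R is the foot of the tangent from W: R = (-46.8, 16.4).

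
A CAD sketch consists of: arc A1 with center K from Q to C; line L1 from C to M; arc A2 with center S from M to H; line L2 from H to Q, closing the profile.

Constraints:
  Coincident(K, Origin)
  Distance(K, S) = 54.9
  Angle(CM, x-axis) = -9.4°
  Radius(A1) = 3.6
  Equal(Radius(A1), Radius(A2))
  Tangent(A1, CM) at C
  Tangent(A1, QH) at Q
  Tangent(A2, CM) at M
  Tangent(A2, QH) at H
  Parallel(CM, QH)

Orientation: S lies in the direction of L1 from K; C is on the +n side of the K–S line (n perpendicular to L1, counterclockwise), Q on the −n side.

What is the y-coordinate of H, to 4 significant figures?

-12.52

The slot axis is L1's direction at -9.4°, so u = (cos -9.4°, sin -9.4°) = (0.9866, -0.1633) and n = (−sin -9.4°, cos -9.4°) = (0.1633, 0.9866). K is at the origin and S lies 54.9 along u from K, so S = 54.9·u = (54.16, -8.967). Tangency of A1 to both parallel lines with radius 3.6 puts C and Q at K ± 3.6·n: C = (0.5880, 3.552), Q = (-0.5880, -3.552). Equal radii place M and H the same way about S: M = S + 3.6·n = (54.75, -5.415), H = S − 3.6·n = (53.57, -12.52). So H.y = -12.52.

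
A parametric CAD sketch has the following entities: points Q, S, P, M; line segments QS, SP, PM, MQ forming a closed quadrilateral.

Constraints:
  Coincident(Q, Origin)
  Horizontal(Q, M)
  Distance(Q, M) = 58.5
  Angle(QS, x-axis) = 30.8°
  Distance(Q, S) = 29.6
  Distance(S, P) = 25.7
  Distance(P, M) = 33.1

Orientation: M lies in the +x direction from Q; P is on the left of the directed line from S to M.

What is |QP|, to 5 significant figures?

55.219

Q is at the origin; QM is horizontal with |QM| = 58.5 and M in +x, so M = (58.5, 0). QS runs at 30.8° with |QS| = 29.6, so S = (25.425, 15.156). P is determined by |SP| = 25.7 and |PM| = 33.1 together: it lies at the intersection of circle(S, 25.7) and circle(M, 33.1). With |SM| = 36.382, the foot of the radical line on SM is 12.211 from S and the perpendicular offset is √(25.7² − 12.211²) = 22.614. Taking the left-of-SM solution: P = (45.947, 30.627).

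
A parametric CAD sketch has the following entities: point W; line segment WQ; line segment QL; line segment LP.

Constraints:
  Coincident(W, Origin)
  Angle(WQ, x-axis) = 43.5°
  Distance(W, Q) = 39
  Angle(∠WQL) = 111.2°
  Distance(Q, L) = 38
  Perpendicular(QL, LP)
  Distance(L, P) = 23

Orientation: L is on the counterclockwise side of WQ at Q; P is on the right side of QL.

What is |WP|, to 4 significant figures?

78.98

W is at the origin; WQ runs at 43.5° with length 39.0, so Q = 39.0·(cos 43.5°, sin 43.5°) = (28.29, 26.85). ∠WQL = 111.2°, so QL runs at 43.5° + (180° − 111.2°) = 112.3° from the x-axis; with |QL| = 38.0, L = Q + 38.0·(cos 112.3°, sin 112.3°) = (13.87, 62.00). QL is perpendicular to LP; with |LP| = 23.0 on the right of QL, P = L + 23.0·(0.9252, 0.3795) = (35.15, 70.73). Then |WP| = |P − W| = 78.98.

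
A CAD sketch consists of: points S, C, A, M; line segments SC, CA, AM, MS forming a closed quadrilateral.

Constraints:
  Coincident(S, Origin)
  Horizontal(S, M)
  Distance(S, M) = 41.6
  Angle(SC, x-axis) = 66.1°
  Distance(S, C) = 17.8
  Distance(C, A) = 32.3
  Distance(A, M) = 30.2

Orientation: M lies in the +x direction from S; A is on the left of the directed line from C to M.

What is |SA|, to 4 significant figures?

47.15

Checks: SC at 66.10° ✓; |CA| = 32.30 ✓; |AM| = 30.20 ✓.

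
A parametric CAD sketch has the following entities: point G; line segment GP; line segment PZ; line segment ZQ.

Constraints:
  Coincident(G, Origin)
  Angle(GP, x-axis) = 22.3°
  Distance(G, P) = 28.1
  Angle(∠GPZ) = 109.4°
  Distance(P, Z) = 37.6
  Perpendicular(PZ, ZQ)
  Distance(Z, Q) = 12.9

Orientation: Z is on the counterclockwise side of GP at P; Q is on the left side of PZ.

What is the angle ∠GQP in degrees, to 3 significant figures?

35.1°

∠GPZ = 109.4°, so PZ runs at 22.3° + (180° − 109.4°) = 92.9° from the x-axis; with |PZ| = 37.6, Z = P + 37.6·(cos 92.9°, sin 92.9°) = (24.1, 48.2). PZ is perpendicular to ZQ; with |ZQ| = 12.9 on the left of PZ, Q = Z + 12.9·(-0.999, -0.0506) = (11.2, 47.6). Then cos ∠GQP = QG·QP / (|QG||QP|), giving 35.1°.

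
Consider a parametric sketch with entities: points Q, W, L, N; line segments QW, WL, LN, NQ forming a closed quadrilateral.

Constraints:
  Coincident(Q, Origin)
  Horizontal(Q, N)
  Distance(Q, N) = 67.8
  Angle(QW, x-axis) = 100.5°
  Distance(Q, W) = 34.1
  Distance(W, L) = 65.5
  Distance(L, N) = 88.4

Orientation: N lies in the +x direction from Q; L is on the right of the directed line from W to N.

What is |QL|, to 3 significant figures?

34.7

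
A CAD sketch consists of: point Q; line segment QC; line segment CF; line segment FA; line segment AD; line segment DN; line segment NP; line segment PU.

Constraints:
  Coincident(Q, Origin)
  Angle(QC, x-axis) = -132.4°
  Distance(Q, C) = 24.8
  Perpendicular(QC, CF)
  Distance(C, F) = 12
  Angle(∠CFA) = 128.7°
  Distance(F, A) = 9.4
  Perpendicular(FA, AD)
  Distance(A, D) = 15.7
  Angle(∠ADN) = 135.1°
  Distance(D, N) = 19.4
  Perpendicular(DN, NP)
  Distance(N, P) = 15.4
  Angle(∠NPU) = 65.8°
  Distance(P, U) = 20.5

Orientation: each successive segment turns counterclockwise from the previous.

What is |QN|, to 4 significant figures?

16.78

Q is at the origin; QC runs at -132.4° with length 24.8, so C = (-16.72, -18.31). QC ⟂ CF, so CF runs at -42.40°; with |CF| = 12.0, F = (-7.861, -26.41). ∠CFA = 128.7° gives FA at 8.900° from the x-axis; with |FA| = 9.4, A = (1.426, -24.95). FA is perpendicular to AD, so AD runs at 98.90°; with |AD| = 15.7, D = (-1.003, -9.440). ∠ADN = 135.1° gives DN at 143.8° from the x-axis; with |DN| = 19.4, N = (-16.66, 2.018). Then |QN| = |N − Q| = 16.78.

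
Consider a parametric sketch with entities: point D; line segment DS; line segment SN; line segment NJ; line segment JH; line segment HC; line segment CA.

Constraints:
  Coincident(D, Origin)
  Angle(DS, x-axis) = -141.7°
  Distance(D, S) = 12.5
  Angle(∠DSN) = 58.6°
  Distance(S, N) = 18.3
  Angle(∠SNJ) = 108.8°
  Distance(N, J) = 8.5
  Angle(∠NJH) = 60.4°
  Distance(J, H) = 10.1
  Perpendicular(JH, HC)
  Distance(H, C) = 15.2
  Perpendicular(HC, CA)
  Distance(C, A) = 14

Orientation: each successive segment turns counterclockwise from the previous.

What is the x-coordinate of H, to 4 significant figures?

2.753

∠SNJ = 108.8° gives NJ at 50.90° from the x-axis; with |NJ| = 8.5, J = (12.71, -7.500). ∠NJH = 60.4° gives JH at 170.5° from the x-axis; with |JH| = 10.1, H = (2.753, -5.833). So H.x = 2.753.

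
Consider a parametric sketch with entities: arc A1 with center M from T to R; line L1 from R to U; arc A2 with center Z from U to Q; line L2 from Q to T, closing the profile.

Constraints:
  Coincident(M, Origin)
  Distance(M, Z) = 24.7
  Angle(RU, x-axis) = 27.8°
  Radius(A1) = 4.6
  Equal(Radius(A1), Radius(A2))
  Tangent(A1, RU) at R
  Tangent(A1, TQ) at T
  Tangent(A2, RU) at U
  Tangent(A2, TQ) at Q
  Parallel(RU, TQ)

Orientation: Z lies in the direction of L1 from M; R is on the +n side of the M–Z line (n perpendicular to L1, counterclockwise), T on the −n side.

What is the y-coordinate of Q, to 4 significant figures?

7.451

The slot axis is L1's direction at 27.8°, so u = (cos 27.8°, sin 27.8°) = (0.8846, 0.4664) and n = (−sin 27.8°, cos 27.8°) = (-0.4664, 0.8846). M is at the origin and Z lies 24.7 along u from M, so Z = 24.7·u = (21.85, 11.52). Tangency of A1 to both parallel lines with radius 4.6 puts R and T at M ± 4.6·n: R = (-2.145, 4.069), T = (2.145, -4.069). Equal radii place U and Q the same way about Z: U = Z + 4.6·n = (19.70, 15.59), Q = Z − 4.6·n = (23.99, 7.451). So Q.y = 7.451.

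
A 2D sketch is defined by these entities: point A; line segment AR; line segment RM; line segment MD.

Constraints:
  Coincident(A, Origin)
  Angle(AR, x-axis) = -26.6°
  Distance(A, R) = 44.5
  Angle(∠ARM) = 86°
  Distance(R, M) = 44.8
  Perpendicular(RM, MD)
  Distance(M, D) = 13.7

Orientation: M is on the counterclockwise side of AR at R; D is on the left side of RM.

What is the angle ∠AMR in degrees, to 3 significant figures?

46.8°

A is at the origin; AR runs at -26.6° with length 44.5, so R = 44.5·(cos -26.6°, sin -26.6°) = (39.8, -19.9). ∠ARM = 86.0°, so RM runs at -26.6° + (180° − 86.0°) = 67.4° from the x-axis; with |RM| = 44.8, M = R + 44.8·(cos 67.4°, sin 67.4°) = (57.0, 21.4). Then cos ∠AMR = MA·MR / (|MA||MR|), giving 46.8°.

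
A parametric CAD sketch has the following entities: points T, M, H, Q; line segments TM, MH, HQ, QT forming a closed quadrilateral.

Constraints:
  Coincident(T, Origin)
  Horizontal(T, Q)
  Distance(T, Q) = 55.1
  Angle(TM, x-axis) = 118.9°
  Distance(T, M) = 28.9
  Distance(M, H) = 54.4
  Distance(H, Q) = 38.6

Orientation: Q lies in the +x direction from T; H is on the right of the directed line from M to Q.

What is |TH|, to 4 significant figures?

26.47

Checks: T.y = 0.00, Q.y = 0.00 ✓; |MH| = 54.40 ✓; |HQ| = 38.60 ✓.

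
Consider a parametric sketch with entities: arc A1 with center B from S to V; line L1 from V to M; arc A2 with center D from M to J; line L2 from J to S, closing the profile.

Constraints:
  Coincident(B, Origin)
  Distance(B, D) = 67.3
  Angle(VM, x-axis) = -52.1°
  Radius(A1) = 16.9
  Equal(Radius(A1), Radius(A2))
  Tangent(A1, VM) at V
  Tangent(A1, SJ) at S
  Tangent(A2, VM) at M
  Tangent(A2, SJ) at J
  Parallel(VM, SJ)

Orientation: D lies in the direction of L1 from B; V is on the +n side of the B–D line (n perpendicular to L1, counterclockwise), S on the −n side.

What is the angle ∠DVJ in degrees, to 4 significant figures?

12.57°

Tangency of A1 to both parallel lines with radius 16.9 puts V and S at B ± 16.9·n: V = (13.34, 10.38), S = (-13.34, -10.38). Equal radii place M and J the same way about D: M = D + 16.9·n = (54.68, -42.72), J = D − 16.9·n = (28.01, -63.49). Then cos ∠DVJ = VD·VJ / (|VD||VJ|), giving 12.57°.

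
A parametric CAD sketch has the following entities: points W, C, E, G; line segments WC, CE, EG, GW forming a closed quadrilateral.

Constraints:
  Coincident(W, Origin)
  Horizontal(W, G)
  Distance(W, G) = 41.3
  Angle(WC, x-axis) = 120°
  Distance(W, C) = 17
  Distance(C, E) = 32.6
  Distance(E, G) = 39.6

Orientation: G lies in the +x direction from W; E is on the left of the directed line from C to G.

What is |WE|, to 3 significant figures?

37.6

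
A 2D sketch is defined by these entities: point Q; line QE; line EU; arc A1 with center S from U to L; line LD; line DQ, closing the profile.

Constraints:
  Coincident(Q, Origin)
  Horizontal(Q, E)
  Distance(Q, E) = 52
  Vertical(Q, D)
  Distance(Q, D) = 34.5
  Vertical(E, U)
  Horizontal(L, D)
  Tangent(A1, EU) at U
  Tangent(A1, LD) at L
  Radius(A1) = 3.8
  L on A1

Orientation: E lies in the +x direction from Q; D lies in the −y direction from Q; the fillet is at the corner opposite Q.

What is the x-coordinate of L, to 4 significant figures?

48.20

Q is at the origin; Q and E share the same y with |QE| = 52.0 and E on the +x side, so E = (52.00, 0.000). Q and D share the same x with |QD| = 34.5 and D on the −y side, so D = (0.000, -34.50). The virtual corner opposite Q is at (52.00, -34.50). Tangency of A1 to EU means the radius SU is perpendicular to EU and tangency of A1 to LD means the radius SL is perpendicular to LD, with radius 3.8, so the center S sits 3.8 in from both sides at S = (48.20, -30.70). That places the tangent points at U = (52.00, -30.70) on EU and L = (48.20, -34.50) on LD. So L.x = 48.20.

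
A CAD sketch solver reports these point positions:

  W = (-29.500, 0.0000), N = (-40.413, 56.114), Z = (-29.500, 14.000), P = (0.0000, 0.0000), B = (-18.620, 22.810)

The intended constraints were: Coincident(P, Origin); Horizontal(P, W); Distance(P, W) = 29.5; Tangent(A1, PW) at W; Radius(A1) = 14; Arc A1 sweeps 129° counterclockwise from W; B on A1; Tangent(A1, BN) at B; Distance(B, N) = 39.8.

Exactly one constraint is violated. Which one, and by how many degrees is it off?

Tangent(A1, BN) at B — off by 5.80°.

P = (0.00, 0.00) ✓; P.y = 0.00, W.y = 0.00 ✓; |PW| = 29.50 ✓; ∠(ZW, WP) = 90.00° ✓; |ZW| = 14.00 ✓; bearing(Z→B) − bearing(Z→W) = 129.0° ✓; |ZB| = 14.00 ✓; ∠(ZB, BN) = 95.80° ✗; |BN| = 39.80 ✓.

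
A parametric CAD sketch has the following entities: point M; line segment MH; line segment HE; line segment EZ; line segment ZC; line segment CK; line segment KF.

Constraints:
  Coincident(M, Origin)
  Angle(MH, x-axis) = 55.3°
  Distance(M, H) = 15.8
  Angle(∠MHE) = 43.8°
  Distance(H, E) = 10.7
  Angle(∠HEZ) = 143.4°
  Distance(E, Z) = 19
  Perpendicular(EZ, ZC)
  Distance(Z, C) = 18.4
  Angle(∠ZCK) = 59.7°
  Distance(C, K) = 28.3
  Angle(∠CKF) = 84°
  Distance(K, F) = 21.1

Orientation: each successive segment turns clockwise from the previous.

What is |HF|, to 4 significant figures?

24.82

∠ZCK = 59.7° gives CK at 32.20° from the x-axis; with |CK| = 28.3, K = (9.540, 9.148). ∠CKF = 84.0° gives KF at -63.80° from the x-axis; with |KF| = 21.1, F = (18.86, -9.784). Then |HF| = |F − H| = 24.82.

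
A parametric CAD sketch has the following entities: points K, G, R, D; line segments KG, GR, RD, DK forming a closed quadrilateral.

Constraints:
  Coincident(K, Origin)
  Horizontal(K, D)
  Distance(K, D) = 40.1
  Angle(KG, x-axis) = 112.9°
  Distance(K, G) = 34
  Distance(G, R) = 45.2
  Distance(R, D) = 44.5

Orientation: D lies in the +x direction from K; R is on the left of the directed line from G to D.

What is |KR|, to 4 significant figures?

52.95

K is at the origin; KD is horizontal with |KD| = 40.1 and D in +x, so D = (40.1, 0). KG runs at 112.9° with |KG| = 34.0, so G = (-13.23, 31.32). R is determined by |GR| = 45.2 and |RD| = 44.5 together: it lies at the intersection of circle(G, 45.2) and circle(D, 44.5). With |GD| = 61.85, the foot of the radical line on GD is 31.43 from G and the perpendicular offset is √(45.2² − 31.43²) = 32.48. Taking the left-of-GD solution: R = (30.32, 43.41).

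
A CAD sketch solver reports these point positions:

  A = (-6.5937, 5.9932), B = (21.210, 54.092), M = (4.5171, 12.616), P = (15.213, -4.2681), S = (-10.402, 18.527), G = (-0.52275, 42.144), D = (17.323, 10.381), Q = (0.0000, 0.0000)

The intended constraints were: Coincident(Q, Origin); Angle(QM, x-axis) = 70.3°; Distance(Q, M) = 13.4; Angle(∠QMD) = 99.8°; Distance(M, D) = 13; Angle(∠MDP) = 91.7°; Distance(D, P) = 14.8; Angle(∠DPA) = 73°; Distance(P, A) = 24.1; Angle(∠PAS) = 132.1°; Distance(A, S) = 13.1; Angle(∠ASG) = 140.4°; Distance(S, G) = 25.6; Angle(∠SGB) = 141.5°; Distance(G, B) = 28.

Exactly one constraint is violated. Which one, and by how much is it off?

Distance(G, B) = 28 — off by 3.20.

Q = (0.00, 0.00) ✓; QM at 70.30° ✓; |QM| = 13.40 ✓; ∠QMD = 99.80° ✓; |MD| = 13.00 ✓; ∠MDP = 91.70° ✓; |DP| = 14.80 ✓; ∠DPA = 73.00° ✓; |PA| = 24.10 ✓; ∠PAS = 132.1° ✓; |AS| = 13.10 ✓; ∠ASG = 140.4° ✓; |SG| = 25.60 ✓; ∠SGB = 141.5° ✓; |GB| = 24.80 ✗.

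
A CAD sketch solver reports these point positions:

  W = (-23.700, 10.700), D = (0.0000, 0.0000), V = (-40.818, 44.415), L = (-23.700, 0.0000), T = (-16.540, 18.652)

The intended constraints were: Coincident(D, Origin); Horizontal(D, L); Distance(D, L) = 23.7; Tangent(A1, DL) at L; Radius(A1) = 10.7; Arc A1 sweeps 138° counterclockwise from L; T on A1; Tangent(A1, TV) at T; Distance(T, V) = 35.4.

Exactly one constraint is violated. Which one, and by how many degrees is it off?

Tangent(A1, TV) at T — off by 4.70°.

D = (0.00, 0.00) ✓; D.y = 0.00, L.y = 0.00 ✓; |DL| = 23.70 ✓; ∠(WL, LD) = 90.00° ✓; |WL| = 10.70 ✓; bearing(W→T) − bearing(W→L) = 138.0° ✓; |WT| = 10.70 ✓; ∠(WT, TV) = 94.70° ✗; |TV| = 35.40 ✓.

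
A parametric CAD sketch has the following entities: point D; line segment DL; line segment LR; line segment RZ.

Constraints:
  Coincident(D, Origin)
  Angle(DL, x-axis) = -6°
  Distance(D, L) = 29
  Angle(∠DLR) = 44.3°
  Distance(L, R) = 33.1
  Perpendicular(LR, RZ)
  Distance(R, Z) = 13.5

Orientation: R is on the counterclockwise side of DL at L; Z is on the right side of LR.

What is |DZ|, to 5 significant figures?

35.941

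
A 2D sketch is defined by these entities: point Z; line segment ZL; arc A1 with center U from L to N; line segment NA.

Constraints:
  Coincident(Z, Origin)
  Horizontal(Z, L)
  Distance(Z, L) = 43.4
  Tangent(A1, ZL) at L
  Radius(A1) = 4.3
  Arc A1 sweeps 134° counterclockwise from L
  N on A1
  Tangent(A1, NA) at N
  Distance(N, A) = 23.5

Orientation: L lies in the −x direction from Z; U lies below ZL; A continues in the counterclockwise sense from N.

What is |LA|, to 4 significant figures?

27.57

Z is at the origin; ZL is horizontal with |ZL| = 43.4 and L on the −x side, so L = (-43.40, 0.000). Since A1 is tangent to ZL there, UL ⟂ ZL, so U = L + (0, -4.3) = (-43.40, -4.300). On A1, L sits at bearing 90° from U; a 134° counterclockwise sweep puts N at bearing 224°, so N = U + 4.3·(cos 224°, sin 224°) = (-46.49, -7.287). A1 meets NA tangentially, so UN is at right angles to NA, so NA runs along (−sin 224°, cos 224°); with |NA| = 23.5, A = (-30.17, -24.19). Then |LA| = |A − L| = 27.57.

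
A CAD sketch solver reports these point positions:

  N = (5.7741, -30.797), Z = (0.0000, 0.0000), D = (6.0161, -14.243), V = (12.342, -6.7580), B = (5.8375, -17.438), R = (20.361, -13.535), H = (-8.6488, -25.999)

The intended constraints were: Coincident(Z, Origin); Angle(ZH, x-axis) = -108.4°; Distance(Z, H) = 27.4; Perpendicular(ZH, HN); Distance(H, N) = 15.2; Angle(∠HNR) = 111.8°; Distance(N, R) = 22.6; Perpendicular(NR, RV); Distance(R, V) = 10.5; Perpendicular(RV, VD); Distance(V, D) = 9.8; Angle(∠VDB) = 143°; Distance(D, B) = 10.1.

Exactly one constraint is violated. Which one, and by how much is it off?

Distance(D, B) = 10.1 — off by 6.90.

Z = (0.00, 0.00) ✓; ZH at -108.4° ✓; |ZH| = 27.40 ✓; ∠(ZH, HN) = 90.00° ✓; |HN| = 15.20 ✓; ∠HNR = 111.8° ✓; |NR| = 22.60 ✓; ∠(NR, RV) = 90.00° ✓; |RV| = 10.50 ✓; ∠(RV, VD) = 90.00° ✓; |VD| = 9.800 ✓; ∠VDB = 143.0° ✓; |DB| = 3.200 ✗.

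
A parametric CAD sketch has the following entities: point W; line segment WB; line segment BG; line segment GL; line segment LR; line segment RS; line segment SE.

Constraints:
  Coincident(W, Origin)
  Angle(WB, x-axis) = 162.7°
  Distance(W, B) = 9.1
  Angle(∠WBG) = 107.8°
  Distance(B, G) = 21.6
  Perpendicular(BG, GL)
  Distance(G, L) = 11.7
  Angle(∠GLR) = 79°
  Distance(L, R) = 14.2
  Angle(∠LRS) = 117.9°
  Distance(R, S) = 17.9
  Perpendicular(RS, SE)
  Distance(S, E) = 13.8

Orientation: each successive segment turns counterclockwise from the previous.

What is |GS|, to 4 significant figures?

20.80

∠GLR = 79.0° gives LR at 65.90° from the x-axis; with |LR| = 14.2, R = (-5.738, -8.731). ∠LRS = 117.9° gives RS at 128.0° from the x-axis; with |RS| = 17.9, S = (-16.76, 5.374). Then |GS| = |S − G| = 20.80.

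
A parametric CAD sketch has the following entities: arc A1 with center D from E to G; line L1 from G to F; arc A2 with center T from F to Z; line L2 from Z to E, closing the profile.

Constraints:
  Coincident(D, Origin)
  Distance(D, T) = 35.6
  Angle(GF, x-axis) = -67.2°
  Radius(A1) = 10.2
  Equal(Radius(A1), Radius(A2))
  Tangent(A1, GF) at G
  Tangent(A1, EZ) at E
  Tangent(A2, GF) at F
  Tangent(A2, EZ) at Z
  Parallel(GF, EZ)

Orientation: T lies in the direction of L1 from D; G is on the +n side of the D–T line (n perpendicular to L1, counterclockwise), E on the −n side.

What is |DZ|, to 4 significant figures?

37.03

The slot axis is L1's direction at -67.2°, so u = (cos -67.2°, sin -67.2°) = (0.3875, -0.9219) and n = (−sin -67.2°, cos -67.2°) = (0.9219, 0.3875). D is at the origin and T lies 35.6 along u from D, so T = 35.6·u = (13.80, -32.82). Tangency of A1 to both parallel lines with radius 10.2 puts G and E at D ± 10.2·n: G = (9.403, 3.953), E = (-9.403, -3.953). Equal radii place F and Z the same way about T: F = T + 10.2·n = (23.20, -28.87), Z = T − 10.2·n = (4.393, -36.77). Then |DZ| = |Z − D| = 37.03.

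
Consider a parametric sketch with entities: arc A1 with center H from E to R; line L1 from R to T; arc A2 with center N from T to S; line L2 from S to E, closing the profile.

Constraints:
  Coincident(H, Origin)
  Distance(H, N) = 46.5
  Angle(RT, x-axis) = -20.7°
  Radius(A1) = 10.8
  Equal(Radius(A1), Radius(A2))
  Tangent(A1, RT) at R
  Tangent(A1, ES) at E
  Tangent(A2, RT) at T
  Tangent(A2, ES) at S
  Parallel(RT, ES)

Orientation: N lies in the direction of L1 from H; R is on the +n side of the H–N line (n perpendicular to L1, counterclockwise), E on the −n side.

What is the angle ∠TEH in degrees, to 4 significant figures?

65.08°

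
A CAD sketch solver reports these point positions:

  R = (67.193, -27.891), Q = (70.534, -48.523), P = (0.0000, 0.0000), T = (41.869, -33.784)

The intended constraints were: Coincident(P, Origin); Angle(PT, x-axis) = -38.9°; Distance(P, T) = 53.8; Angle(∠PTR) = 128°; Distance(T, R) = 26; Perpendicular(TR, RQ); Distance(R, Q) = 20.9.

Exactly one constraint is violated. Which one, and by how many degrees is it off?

Perpendicular(TR, RQ) — off by 3.90°.

P = (0.00, 0.00) ✓; PT at -38.90° ✓; |PT| = 53.80 ✓; ∠PTR = 128.0° ✓; |TR| = 26.00 ✓; ∠(TR, RQ) = 93.90° ✗; |RQ| = 20.90 ✓.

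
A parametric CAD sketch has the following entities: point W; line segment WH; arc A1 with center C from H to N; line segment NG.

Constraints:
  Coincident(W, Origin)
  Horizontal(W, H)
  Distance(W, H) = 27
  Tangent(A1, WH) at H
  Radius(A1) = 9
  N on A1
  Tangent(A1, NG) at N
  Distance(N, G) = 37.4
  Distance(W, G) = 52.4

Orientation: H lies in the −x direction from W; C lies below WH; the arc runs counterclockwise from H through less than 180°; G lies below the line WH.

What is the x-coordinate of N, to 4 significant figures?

-35.46

W is at the origin; WH is horizontal with |WH| = 27.0 and H on the −x side, so H = (-27.00, 0.000). Since A1 is tangent to WH there, CH ⟂ WH, so C = H + (0, -9) = (-27.00, -9.000). Since CN ⟂ NG (tangency), |CG| = √(9.0² + 37.4²) = 38.47 regardless of where N sits on A1. So G lies on both circle(W, 52.4) and circle(C, 38.47); the below-WH intersection is G = (-22.70, -47.23). N is the foot of the tangent from G: N = (-35.46, -12.07).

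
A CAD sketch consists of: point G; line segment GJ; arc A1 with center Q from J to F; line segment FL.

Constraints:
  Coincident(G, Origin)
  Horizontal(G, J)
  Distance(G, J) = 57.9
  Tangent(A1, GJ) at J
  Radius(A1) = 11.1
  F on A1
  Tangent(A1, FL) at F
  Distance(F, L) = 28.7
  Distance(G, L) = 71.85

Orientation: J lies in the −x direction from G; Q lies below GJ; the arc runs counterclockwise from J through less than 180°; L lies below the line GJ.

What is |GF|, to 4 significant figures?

69.93

Checks: |QF| = 11.10 ✓; ∠(QF, FL) = 90.00° ✓; |FL| = 28.70 ✓; |GL| = 71.85 ✓.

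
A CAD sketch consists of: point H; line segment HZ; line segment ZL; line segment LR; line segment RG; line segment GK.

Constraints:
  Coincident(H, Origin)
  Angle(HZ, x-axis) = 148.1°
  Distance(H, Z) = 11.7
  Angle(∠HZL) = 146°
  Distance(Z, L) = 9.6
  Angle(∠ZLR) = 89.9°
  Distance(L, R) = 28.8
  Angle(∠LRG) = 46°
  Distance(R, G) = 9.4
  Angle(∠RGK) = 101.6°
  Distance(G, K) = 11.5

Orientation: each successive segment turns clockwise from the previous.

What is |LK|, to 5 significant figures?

12.575

H is at the origin; HZ runs at 148.1° with length 11.7, so Z = (-9.9330, 6.1827). ∠HZL = 146.0° gives ZL at 114.10° from the x-axis; with |ZL| = 9.6, L = (-13.853, 14.946). ∠ZLR = 89.9° gives LR at 24.000° from the x-axis; with |LR| = 28.8, R = (12.457, 26.660). ∠LRG = 46.0° gives RG at -110.00° from the x-axis; with |RG| = 9.4, G = (9.2422, 17.827). ∠RGK = 101.6° gives GK at 171.60° from the x-axis; with |GK| = 11.5, K = (-2.1345, 19.507). Then |LK| = |K − L| = 12.575.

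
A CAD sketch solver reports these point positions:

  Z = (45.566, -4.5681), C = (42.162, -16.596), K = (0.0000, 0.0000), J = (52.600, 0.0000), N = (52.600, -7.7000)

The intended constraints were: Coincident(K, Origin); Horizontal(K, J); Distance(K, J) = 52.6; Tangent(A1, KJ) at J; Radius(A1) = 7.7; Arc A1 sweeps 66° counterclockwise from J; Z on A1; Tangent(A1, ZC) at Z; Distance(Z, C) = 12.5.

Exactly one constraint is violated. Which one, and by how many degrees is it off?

Tangent(A1, ZC) at Z — off by 8.20°.

K = (0.00, 0.00) ✓; K.y = 0.00, J.y = 0.00 ✓; |KJ| = 52.60 ✓; ∠(NJ, JK) = 90.00° ✓; |NJ| = 7.700 ✓; bearing(N→Z) − bearing(N→J) = 66.00° ✓; |NZ| = 7.700 ✓; ∠(NZ, ZC) = 81.80° ✗; |ZC| = 12.50 ✓.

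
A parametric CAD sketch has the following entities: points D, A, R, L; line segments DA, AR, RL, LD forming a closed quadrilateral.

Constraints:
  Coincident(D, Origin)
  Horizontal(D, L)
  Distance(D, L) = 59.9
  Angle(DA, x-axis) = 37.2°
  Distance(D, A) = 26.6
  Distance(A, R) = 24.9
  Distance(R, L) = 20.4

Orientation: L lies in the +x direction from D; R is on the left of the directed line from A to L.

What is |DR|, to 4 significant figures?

48.44

D is at the origin; DL is horizontal with |DL| = 59.9 and L in +x, so L = (59.9, 0). DA runs at 37.2° with |DA| = 26.6, so A = (21.19, 16.08). R is determined by |AR| = 24.9 and |RL| = 20.4 together: it lies at the intersection of circle(A, 24.9) and circle(L, 20.4). With |AL| = 41.92, the foot of the radical line on AL is 23.39 from A and the perpendicular offset is √(24.9² − 23.39²) = 8.535. Taking the left-of-AL solution: R = (46.06, 14.99).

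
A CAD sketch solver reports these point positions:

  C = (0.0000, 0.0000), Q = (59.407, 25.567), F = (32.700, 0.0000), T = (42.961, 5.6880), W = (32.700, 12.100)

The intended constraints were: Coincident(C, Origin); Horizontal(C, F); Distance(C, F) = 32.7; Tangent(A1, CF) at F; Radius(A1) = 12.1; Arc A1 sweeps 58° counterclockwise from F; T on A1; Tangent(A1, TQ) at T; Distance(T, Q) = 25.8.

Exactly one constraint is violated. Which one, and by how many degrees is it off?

Tangent(A1, TQ) at T — off by 7.60°.

C = (0.00, 0.00) ✓; C.y = 0.00, F.y = 0.00 ✓; |CF| = 32.70 ✓; ∠(WF, FC) = 90.00° ✓; |WF| = 12.10 ✓; bearing(W→T) − bearing(W→F) = 58.00° ✓; |WT| = 12.10 ✓; ∠(WT, TQ) = 97.60° ✗; |TQ| = 25.80 ✓.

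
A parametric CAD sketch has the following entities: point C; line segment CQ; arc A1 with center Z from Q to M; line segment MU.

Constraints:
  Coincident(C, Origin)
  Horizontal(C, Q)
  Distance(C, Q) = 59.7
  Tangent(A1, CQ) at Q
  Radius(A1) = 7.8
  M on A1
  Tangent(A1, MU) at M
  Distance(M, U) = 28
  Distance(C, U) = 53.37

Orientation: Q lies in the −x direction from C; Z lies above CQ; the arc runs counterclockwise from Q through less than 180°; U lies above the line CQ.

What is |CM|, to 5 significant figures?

52.604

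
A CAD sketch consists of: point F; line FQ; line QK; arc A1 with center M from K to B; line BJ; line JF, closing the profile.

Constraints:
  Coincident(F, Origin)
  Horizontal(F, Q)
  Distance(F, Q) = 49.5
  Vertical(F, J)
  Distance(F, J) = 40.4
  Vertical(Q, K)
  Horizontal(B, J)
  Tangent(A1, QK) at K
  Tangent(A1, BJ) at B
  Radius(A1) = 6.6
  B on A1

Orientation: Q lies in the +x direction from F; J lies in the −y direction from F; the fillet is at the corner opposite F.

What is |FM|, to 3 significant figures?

54.6

F is at the origin; FQ is horizontal with |FQ| = 49.5 and Q on the +x side, so Q = (49.5, 0.00). FJ is vertical with |FJ| = 40.4 and J on the −y side, so J = (0.00, -40.4). The virtual corner opposite F is at (49.5, -40.4). A1 meets QK tangentially, so MK is at right angles to QK and the tangent condition forces MB to be normal to BJ, with radius 6.6, so the center M sits 6.6 in from both sides at M = (42.9, -33.8). Then |FM| = |M − F| = 54.6.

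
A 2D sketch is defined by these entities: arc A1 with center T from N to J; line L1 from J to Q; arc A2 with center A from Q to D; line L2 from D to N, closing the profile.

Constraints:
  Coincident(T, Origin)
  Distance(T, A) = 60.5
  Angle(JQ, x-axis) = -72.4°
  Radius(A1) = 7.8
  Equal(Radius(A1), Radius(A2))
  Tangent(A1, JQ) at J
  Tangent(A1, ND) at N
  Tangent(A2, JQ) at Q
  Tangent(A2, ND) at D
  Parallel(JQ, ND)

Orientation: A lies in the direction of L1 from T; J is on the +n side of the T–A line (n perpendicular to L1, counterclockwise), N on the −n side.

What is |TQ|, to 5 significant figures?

61.001

The slot axis is L1's direction at -72.4°, so u = (cos -72.4°, sin -72.4°) = (0.30237, -0.95319) and n = (−sin -72.4°, cos -72.4°) = (0.95319, 0.30237). T is at the origin and A lies 60.5 along u from T, so A = 60.5·u = (18.293, -57.668). Tangency of A1 to both parallel lines with radius 7.8 puts J and N at T ± 7.8·n: J = (7.4349, 2.3585), N = (-7.4349, -2.3585). Equal radii place Q and D the same way about A: Q = A + 7.8·n = (25.728, -55.310), D = A − 7.8·n = (10.858, -60.027). Then |TQ| = |Q − T| = 61.001.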